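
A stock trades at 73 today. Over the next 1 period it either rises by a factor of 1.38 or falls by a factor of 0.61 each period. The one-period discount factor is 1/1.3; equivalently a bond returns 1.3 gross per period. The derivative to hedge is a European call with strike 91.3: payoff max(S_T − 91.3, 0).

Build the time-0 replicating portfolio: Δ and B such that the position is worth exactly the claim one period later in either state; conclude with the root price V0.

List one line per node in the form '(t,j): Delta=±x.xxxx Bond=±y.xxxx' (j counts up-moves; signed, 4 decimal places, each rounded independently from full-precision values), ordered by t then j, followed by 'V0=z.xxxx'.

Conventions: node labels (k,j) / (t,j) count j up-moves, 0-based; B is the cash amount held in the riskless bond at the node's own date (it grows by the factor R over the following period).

(0,0): Delta=0.1679 Bond=-5.7526
V0=6.5071

No-arbitrage ⇒ martingale measure with p* = (R−d)/(u−d) = 0.8961.
Terminal payoffs: V(1,0)=0.0000, V(1,1)=9.4400
Node (0,0) S=73.0000: V=(p*·9.4400+(1−p*)·0.0000)/1.3=6.5071; Δ=(9.4400−0.0000)/(100.7400−44.5300)=0.1679; B=V−Δ·S=-5.7526
Check: Δ(0,0)·S0 + B(0,0) = 6.5071 = V0.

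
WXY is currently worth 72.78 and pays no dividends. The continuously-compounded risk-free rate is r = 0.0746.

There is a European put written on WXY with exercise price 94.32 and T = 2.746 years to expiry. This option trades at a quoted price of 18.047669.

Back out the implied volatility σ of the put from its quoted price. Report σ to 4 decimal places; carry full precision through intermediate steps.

At σ = 0.3261 the Black–Scholes value reproduces the quote:
σ√T = 0.3261·√2.746 = 0.540382
d₁ = (ln(S/K) + (r+σ²/2)T) / (σ√T) = (ln(72.78/94.32) + (0.0746+0.3261²/2)·2.746) / 0.540382 = (-0.259252 + 0.350858) / 0.540382 = 0.169521
d₂ = d₁ − σ√T = 0.169521 − 0.540382 = -0.370861
e^{−rT} = 0.814768
N(−d₁) = 0.432694,  N(−d₂) = 0.644630
V = K·e^{−rT}·N(−d₂) − S·N(−d₁) = 49.539103 − 31.491434 = 18.047669 (equal to the quote); since ∂V/∂σ > 0 for all σ, the implied volatility is unique

sigma = 0.3261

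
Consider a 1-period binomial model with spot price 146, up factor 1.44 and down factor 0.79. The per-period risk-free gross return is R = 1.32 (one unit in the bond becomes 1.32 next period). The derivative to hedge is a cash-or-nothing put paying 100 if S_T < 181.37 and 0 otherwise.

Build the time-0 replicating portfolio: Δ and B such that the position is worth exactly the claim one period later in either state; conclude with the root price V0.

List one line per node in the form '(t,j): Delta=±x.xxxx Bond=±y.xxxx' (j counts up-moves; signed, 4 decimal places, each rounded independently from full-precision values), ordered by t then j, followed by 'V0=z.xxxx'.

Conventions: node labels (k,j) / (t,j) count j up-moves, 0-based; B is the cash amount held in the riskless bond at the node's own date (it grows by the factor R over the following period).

(0,0): Delta=-1.0537 Bond=167.8322
V0=13.9860

Since d<R<u, set p* = (R−d)/(u−d) = 0.8154; price each node as the discounted p*-expectation of its children.
At maturity the claim pays: V(1,0)=100.0000, V(1,1)=0.0000
  t=0,j=0: stock 146.0000 → up 210.2400 (V=0.0000), down 115.3400 (V=100.0000). Price 13.9860; hedge Δ=-1.0537, bond B=167.8322.
Verification: the root portfolio costs Δ(0,0)·S0 + B(0,0) = 13.9860, matching V0.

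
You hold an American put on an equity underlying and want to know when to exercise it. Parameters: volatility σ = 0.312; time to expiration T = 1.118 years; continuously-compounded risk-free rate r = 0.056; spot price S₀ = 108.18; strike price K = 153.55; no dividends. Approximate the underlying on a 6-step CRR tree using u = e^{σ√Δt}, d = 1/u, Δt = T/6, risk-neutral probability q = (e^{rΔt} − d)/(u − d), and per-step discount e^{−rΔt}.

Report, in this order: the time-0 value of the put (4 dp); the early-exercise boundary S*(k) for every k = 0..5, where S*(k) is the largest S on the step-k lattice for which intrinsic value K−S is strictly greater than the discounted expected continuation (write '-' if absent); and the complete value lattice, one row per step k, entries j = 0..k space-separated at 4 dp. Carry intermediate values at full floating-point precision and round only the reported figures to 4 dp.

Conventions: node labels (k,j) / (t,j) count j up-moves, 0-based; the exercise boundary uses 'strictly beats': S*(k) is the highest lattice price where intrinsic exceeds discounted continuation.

price = 45.3700
boundary = 108.1800 94.5489 108.1800 94.5489 108.1800 123.7763
tree:
45.3700
59.0011 32.2956
70.9146 45.3700 20.1611
81.3269 59.0011 30.9648 9.9987
90.4273 70.9146 45.3700 17.4993 2.8602
98.3810 81.3269 59.0011 29.7737 5.8411 0.0000
105.3325 90.4273 70.9146 45.3700 11.9290 0.0000 0.0000

Δt=0.18633  u=1.14417  d=0.87400  q=0.50521  discount=0.98962
step 6 (expiry): payoffs max(K−S,0) = 105.3325 90.4273 70.9146 45.3700 11.9290 0.0000 0.0000
step 5: (k=5,j=0): S=55.1690, K−S=98.3810, hold=96.7871 ⇒ V=98.3810 exercise | (k=5,j=1): S=72.2231, K−S=81.3269, hold=79.7330 ⇒ V=81.3269 exercise | (k=5,j=2): S=94.5489, K−S=59.0011, hold=57.4072 ⇒ V=59.0011 exercise | (k=5,j=3): S=123.7763, K−S=29.7737, hold=28.1798 ⇒ V=29.7737 exercise | (k=5,j=4): S=162.0384, K−S=0.0000, hold=5.8411 ⇒ V=5.8411 continue | (k=5,j=5): S=212.1283, K−S=0.0000, hold=0.0000 ⇒ V=0.0000 continue  boundary S*=123.7763
step 4: (k=4,j=0): S=63.1227, K−S=90.4273, hold=88.8334 ⇒ V=90.4273 exercise | (k=4,j=1): S=82.6354, K−S=70.9146, hold=69.3207 ⇒ V=70.9146 exercise | (k=4,j=2): S=108.1800, K−S=45.3700, hold=43.7761 ⇒ V=45.3700 exercise | (k=4,j=3): S=141.6210, K−S=11.9290, hold=17.4993 ⇒ V=17.4993 continue | (k=4,j=4): S=185.3994, K−S=0.0000, hold=2.8602 ⇒ V=2.8602 continue  boundary S*=108.1800
step 3: (k=3,j=0): S=72.2231, K−S=81.3269, hold=79.7330 ⇒ V=81.3269 exercise | (k=3,j=1): S=94.5489, K−S=59.0011, hold=57.4072 ⇒ V=59.0011 exercise | (k=3,j=2): S=123.7763, K−S=29.7737, hold=30.9648 ⇒ V=30.9648 continue | (k=3,j=3): S=162.0384, K−S=0.0000, hold=9.9987 ⇒ V=9.9987 continue  boundary S*=94.5489
step 2: (k=2,j=0): S=82.6354, K−S=70.9146, hold=69.3207 ⇒ V=70.9146 exercise | (k=2,j=1): S=108.1800, K−S=45.3700, hold=44.3716 ⇒ V=45.3700 exercise | (k=2,j=2): S=141.6210, K−S=11.9290, hold=20.1611 ⇒ V=20.1611 continue  boundary S*=108.1800
step 1: (k=1,j=0): S=94.5489, K−S=59.0011, hold=57.4072 ⇒ V=59.0011 exercise | (k=1,j=1): S=123.7763, K−S=29.7737, hold=32.2956 ⇒ V=32.2956 continue  boundary S*=94.5489
step 0: (k=0,j=0): S=108.1800, K−S=45.3700, hold=45.0369 ⇒ V=45.3700 exercise  boundary S*=108.1800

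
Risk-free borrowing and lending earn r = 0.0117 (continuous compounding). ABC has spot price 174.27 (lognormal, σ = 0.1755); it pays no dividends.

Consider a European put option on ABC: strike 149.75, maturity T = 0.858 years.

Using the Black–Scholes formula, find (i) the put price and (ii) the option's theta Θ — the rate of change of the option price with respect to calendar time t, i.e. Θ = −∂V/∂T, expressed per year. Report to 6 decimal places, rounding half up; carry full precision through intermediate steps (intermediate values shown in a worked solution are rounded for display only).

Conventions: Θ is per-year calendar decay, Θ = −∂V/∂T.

σ√T = 0.1755·√0.858 = 0.162563
d₁ = (ln(S/K) + (r+σ²/2)T) / (σ√T) = (ln(174.27/149.75) + (0.0117+0.1755²/2)·0.858) / 0.162563 = (0.151639 + 0.023252) / 0.162563 = 1.075834
d₂ = d₁ − σ√T = 1.075834 − 0.162563 = 0.913272
e^{−rT} = 0.990012
N(−d₁) = 0.141001,  N(−d₂) = 0.180550
Put price V = K·e^{−rT}·N(−d₂) − S·N(−d₁) = 26.767275 − 24.572185 = 2.195091
φ(d₁) = (1/√(2π))·e^{−d₁²/2} = 0.223655
Θ = −S·φ(d₁)·σ/(2√T) + r·K·e^{−rT}·N(−d₂) = −3.692374 + 0.313177 = -3.379197

price = 2.195091
Θ = -3.379197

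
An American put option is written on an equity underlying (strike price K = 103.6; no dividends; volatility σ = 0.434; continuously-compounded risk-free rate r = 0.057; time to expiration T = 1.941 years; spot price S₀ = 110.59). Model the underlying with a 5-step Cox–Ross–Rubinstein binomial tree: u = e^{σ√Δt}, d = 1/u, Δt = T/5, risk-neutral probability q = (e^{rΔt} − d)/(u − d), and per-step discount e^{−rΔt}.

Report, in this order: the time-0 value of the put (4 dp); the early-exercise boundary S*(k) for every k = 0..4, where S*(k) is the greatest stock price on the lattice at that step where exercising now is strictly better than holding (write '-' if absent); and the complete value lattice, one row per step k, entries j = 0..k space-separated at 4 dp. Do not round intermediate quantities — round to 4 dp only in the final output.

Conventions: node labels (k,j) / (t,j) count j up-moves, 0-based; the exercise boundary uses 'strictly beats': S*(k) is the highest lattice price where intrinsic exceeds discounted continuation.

params: Δt=0.38820 u=1.31050 d=0.76307 q=0.47368 e^(-rΔt)=0.97812
t_5 payoffs: 74.9889 54.4631 19.2122 0.0000 0.0000 0.0000
t_4: node(4,0) S=37.4948 payoff=66.1052 vs cont=63.8380 → 66.1052 [stop]  node(4,1) S=64.3937 payoff=39.2063 vs cont=36.9391 → 39.2063 [stop]  node(4,2) S=110.5900 payoff=0.0000 vs cont=9.8905 → 9.8905 [wait]  node(4,3) S=189.9276 payoff=0.0000 vs cont=0.0000 → 0.0000 [wait]  node(4,4) S=326.1824 payoff=0.0000 vs cont=0.0000 → 0.0000 [wait]  ⇒ S*(4)=64.3937
t_3: node(3,0) S=49.1369 payoff=54.4631 vs cont=52.1959 → 54.4631 [stop]  node(3,1) S=84.3878 payoff=19.2122 vs cont=24.7659 → 24.7659 [wait]  node(3,2) S=144.9279 payoff=0.0000 vs cont=5.0917 → 5.0917 [wait]  node(3,3) S=248.8997 payoff=0.0000 vs cont=0.0000 → 0.0000 [wait]  ⇒ S*(3)=49.1369
t_2: node(2,0) S=64.3937 payoff=39.2063 vs cont=39.5122 → 39.5122 [wait]  node(2,1) S=110.5900 payoff=0.0000 vs cont=15.1086 → 15.1086 [wait]  node(2,2) S=189.9276 payoff=0.0000 vs cont=2.6212 → 2.6212 [wait]  ⇒ S*(2)=-
t_1: node(1,0) S=84.3878 payoff=19.2122 vs cont=27.3410 → 27.3410 [wait]  node(1,1) S=144.9279 payoff=0.0000 vs cont=8.9924 → 8.9924 [wait]  ⇒ S*(1)=-
t_0: node(0,0) S=110.5900 payoff=0.0000 vs cont=18.2415 → 18.2415 [wait]  ⇒ S*(0)=-

price = 18.2415
boundary = - - - 49.1369 64.3937
tree:
18.2415
27.3410 8.9924
39.5122 15.1086 2.6212
54.4631 24.7659 5.0917 0.0000
66.1052 39.2063 9.8905 0.0000 0.0000
74.9889 54.4631 19.2122 0.0000 0.0000 0.0000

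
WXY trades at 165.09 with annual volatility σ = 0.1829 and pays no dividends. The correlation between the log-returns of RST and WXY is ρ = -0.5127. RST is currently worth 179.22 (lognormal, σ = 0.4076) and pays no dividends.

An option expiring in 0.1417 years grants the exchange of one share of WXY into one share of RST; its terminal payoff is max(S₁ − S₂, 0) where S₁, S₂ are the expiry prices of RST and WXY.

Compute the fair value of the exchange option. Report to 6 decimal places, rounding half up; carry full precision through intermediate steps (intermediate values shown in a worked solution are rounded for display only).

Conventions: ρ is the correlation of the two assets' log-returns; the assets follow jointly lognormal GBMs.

σ_eff = √(σ₁² + σ₂² − 2ρσ₁σ₂) = √(0.4076² + 0.1829² − 2·-0.5127·0.4076·0.1829) = 0.525389
d₁ = (ln(S₁/S₂) + (q₂ − q₁ + σ_eff²/2)T) / (σ_eff√T) = (ln(179.22/165.09) + (0.0 − 0.0 + 0.138017)·0.1417) / 0.197773 = 0.514128
d₂ = d₁ − σ_eff√T = 0.514128 − 0.197773 = 0.316355
N(d₁) = 0.696419,  N(d₂) = 0.624133
V = S₁·e^{−q₁T}·N(d₁) − S₂·e^{−q₂T}·N(d₂) = 124.812137 − 103.038190 = 21.773947
Key observation: no risk-free rate is needed — with the second asset as numeraire the exchange option is a call on the ratio S₁/S₂, and r cancels out of the value.

exchange price = 21.773947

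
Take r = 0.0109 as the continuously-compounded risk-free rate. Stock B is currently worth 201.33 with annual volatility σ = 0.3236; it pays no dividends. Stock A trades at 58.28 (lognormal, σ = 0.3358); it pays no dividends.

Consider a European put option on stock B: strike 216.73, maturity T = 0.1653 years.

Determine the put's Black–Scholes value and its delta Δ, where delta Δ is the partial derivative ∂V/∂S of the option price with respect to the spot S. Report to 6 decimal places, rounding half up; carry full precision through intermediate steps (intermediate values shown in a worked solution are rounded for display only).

σ√T = 0.3236·√0.1653 = 0.131566
d₁ = (ln(S/K) + (r+σ²/2)T) / (σ√T) = (ln(201.33/216.73) + (0.0109+0.3236²/2)·0.1653) / 0.131566 = (-0.073707 + 0.010457) / 0.131566 = -0.480749
d₂ = d₁ − σ√T = -0.480749 − 0.131566 = -0.612315
e^{−rT} = 0.998200
N(−d₁) = 0.684652,  N(−d₂) = 0.729835
Put price V = K·e^{−rT}·N(−d₂) − S·N(−d₁) = 157.892467 − 137.841072 = 20.051395
Δ = −N(−d₁) = -0.684652

price = 20.051395
Δ = -0.684652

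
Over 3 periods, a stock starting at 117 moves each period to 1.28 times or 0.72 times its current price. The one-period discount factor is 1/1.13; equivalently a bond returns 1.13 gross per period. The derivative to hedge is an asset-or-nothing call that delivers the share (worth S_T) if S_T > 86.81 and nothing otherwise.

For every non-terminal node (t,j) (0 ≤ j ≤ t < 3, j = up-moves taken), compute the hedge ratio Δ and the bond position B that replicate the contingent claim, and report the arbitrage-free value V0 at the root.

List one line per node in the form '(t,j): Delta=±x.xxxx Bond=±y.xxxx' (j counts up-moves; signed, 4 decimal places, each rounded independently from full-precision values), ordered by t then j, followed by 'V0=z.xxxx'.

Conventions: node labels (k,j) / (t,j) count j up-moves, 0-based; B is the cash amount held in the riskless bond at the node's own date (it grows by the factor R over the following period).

(0,0): Delta=1.3348 Bond=-48.2366
(1,0): Delta=1.8956 Bond=-101.7470
(1,1): Delta=1.2194 Bond=-37.2245
(2,0): Delta=0.0000 Bond=0.0000
(2,1): Delta=2.2857 Bond=-157.0378
(2,2): Delta=1.0000 Bond=0.0000
V0=107.9393

Arbitrage-free pricing uses the up-move probability p* = (R−d)/(u−d) = 0.7321, discounting each step at R = 1.13.
Payoffs at expiry: V(3,0)=0.0000, V(3,1)=0.0000, V(3,2)=138.0188, V(3,3)=245.3668
(2,0): S=60.6528. Δ = (V_up−V_dn)/(S_up−S_dn) = (0.0000−0.0000)/(77.6356−43.6700) = 0.0000. V = [p*·0.0000 + (1−p*)·0.0000]/1.13 = 0.0000. B = V − Δ·S = 0.0000.
(2,1): S=107.8272. Δ = (V_up−V_dn)/(S_up−S_dn) = (138.0188−0.0000)/(138.0188−77.6356) = 2.2857. V = [p*·138.0188 + (1−p*)·0.0000]/1.13 = 89.4243. B = V − Δ·S = -157.0378.
(2,2): S=191.6928. Δ = (V_up−V_dn)/(S_up−S_dn) = (245.3668−138.0188)/(245.3668−138.0188) = 1.0000. V = [p*·245.3668 + (1−p*)·138.0188]/1.13 = 191.6928. B = V − Δ·S = 0.0000.
(1,0): S=84.2400. Δ = (V_up−V_dn)/(S_up−S_dn) = (89.4243−0.0000)/(107.8272−60.6528) = 1.8956. V = [p*·89.4243 + (1−p*)·0.0000]/1.13 = 57.9393. B = V − Δ·S = -101.7470.
(1,1): S=149.7600. Δ = (V_up−V_dn)/(S_up−S_dn) = (191.6928−89.4243)/(191.6928−107.8272) = 1.2194. V = [p*·191.6928 + (1−p*)·89.4243]/1.13 = 145.3978. B = V − Δ·S = -37.2245.
(0,0): S=117.0000. Δ = (V_up−V_dn)/(S_up−S_dn) = (145.3978−57.9393)/(149.7600−84.2400) = 1.3348. V = [p*·145.3978 + (1−p*)·57.9393]/1.13 = 107.9393. B = V − Δ·S = -48.2366.
Verification: the root portfolio costs Δ(0,0)·S0 + B(0,0) = 107.9393, matching V0.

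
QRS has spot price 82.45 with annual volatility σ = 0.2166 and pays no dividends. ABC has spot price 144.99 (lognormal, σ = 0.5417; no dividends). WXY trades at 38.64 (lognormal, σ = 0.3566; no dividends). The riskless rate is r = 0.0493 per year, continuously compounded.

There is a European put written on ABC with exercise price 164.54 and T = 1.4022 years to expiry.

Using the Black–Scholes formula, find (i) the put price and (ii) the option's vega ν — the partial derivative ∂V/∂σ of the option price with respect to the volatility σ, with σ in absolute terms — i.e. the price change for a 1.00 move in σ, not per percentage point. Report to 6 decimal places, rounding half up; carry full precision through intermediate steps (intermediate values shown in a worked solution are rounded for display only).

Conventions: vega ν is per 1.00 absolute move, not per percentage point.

price = 41.978437
ν = 66.686128

σ√T = 0.5417·√1.4022 = 0.641451
d₁ = (ln(S/K) + (r+σ²/2)T) / (σ√T) = (ln(144.99/164.54) + (0.0493+0.5417²/2)·1.4022) / 0.641451 = (-0.126489 + 0.274858) / 0.641451 = 0.231303
d₂ = d₁ − σ√T = 0.231303 − 0.641451 = -0.410149
e^{−rT} = 0.933207
N(−d₁) = 0.408540,  N(−d₂) = 0.659152
Put price V = K·e^{−rT}·N(−d₂) − S·N(−d₁) = 101.212619 − 59.234182 = 41.978437
φ(d₁) = (1/√(2π))·e^{−d₁²/2} = 0.388412
ν = S·φ(d₁)·√T = 66.686128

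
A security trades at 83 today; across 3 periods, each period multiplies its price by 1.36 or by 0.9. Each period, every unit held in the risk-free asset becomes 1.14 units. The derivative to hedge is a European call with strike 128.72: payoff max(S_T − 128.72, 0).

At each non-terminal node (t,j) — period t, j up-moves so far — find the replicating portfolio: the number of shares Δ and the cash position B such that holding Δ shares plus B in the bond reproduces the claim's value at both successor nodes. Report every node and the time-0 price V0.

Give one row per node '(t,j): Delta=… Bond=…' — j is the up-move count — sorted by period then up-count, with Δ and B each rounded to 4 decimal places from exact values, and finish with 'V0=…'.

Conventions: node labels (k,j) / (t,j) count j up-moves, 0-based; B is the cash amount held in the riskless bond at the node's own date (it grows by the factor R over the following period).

(0,0): Delta=0.4824 Bond=-29.8752
(1,0): Delta=0.1258 Bond=-7.4188
(1,1): Delta=0.6987 Bond=-58.4767
(2,0): Delta=0.0000 Bond=0.0000
(2,1): Delta=0.2021 Bond=-16.2102
(2,2): Delta=1.0000 Bond=-112.9123
V0=10.1649

Since d<R<u, set p* = (R−d)/(u−d) = 0.5217; price each node as the discounted p*-expectation of its children.
At maturity the claim pays: V(3,0)=0.0000, V(3,1)=0.0000, V(3,2)=9.4451, V(3,3)=80.0628
Node (2,0) S=67.2300: V=(p*·0.0000+(1−p*)·0.0000)/1.14=0.0000; Δ=(0.0000−0.0000)/(91.4328−60.5070)=0.0000; B=V−Δ·S=0.0000
Node (2,1) S=101.5920: V=(p*·9.4451+(1−p*)·0.0000)/1.14=4.3227; Δ=(9.4451−0.0000)/(138.1651−91.4328)=0.2021; B=V−Δ·S=-16.2102
Node (2,2) S=153.5168: V=(p*·80.0628+(1−p*)·9.4451)/1.14=40.6045; Δ=(80.0628−9.4451)/(208.7828−138.1651)=1.0000; B=V−Δ·S=-112.9123
Node (1,0) S=74.7000: V=(p*·4.3227+(1−p*)·0.0000)/1.14=1.9784; Δ=(4.3227−0.0000)/(101.5920−67.2300)=0.1258; B=V−Δ·S=-7.4188
Node (1,1) S=112.8800: V=(p*·40.6045+(1−p*)·4.3227)/1.14=20.3968; Δ=(40.6045−4.3227)/(153.5168−101.5920)=0.6987; B=V−Δ·S=-58.4767
Node (0,0) S=83.0000: V=(p*·20.3968+(1−p*)·1.9784)/1.14=10.1649; Δ=(20.3968−1.9784)/(112.8800−74.7000)=0.4824; B=V−Δ·S=-29.8752
Sanity check at the root: Δ(0,0)·S0 + B(0,0) reproduces V0 = 10.1649.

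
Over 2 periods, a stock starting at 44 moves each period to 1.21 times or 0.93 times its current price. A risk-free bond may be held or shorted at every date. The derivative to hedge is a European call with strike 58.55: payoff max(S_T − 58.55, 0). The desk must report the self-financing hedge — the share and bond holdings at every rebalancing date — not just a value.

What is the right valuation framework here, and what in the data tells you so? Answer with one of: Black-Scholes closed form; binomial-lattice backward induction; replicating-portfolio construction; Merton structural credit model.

framework: replicating-portfolio construction

Key observation: since the answer must list Δ and B at each node of the 1.21/0.93 lattice on 44, the replicating-portfolio method — solving the two-state system at every node — is the one that applies.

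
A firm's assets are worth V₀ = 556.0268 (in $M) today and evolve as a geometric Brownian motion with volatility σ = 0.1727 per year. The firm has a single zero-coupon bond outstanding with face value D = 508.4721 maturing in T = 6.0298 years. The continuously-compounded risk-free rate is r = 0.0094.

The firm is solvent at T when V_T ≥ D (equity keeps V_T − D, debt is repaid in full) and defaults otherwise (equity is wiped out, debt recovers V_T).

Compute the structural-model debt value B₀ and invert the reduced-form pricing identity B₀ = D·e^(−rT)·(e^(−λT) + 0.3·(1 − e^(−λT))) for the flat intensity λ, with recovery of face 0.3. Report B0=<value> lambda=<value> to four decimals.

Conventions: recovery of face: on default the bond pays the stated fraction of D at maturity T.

B0=426.1902 lambda=0.0292

Apply the equity-as-call identities (strike 508.4721, horizon 6.0298 years):
d₁ = [ln(V₀/D) + (r + σ²/2)T] / (σ√T)
   = [ln(556.0268/508.4721) + (0.0094 + 0.5·0.1727²)·6.0298] / (0.1727·√6.0298)
   = [0.089406 + 0.146600] / 0.424076 = 0.556519
d₂ = d₁ − σ√T = 0.556519 − 0.424076 = 0.132443
N(d₁) = 0.711072,  N(d₂) = 0.552683,  e^(−rT) = 0.944896
E₀ = V₀·N(d₁) − D·e^(−rT)·N(d₂)
   = 556.0268·0.711072 − 508.4721·0.944896·0.552683 = 129.836631
B₀ = V₀ − E₀ = 556.0268 − 129.836631 = 426.190169
e^(−λT) = (B₀·e^(rT)/D − 0.3)/(1 − 0.3) = (426.1902·1.058317/508.4721 − 0.3)/0.7 = 0.83865480
λ = −ln(0.83865480)/6.0298 = 0.029181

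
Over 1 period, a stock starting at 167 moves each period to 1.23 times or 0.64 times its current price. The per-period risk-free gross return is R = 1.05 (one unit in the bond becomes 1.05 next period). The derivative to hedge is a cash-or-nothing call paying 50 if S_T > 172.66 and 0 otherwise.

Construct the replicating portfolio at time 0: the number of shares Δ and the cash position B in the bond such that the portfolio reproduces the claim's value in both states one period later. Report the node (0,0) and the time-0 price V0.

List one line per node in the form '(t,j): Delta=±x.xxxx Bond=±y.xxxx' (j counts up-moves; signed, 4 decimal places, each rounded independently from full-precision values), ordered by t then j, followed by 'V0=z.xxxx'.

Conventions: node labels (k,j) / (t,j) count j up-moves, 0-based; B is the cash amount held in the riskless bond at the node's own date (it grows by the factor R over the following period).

The replicating-portfolio and risk-neutral prices coincide; use p* = (1.05−0.64)/(1.23−0.64) = 0.6949 for the latter.
Payoffs at expiry: V(1,0)=0.0000, V(1,1)=50.0000
Node (0,0) S=167.0000: V=(p*·50.0000+(1−p*)·0.0000)/1.05=33.0912; Δ=(50.0000−0.0000)/(205.4100−106.8800)=0.5075; B=V−Δ·S=-51.6546
Check: Δ(0,0)·S0 + B(0,0) = 33.0912 = V0.

(0,0): Delta=0.5075 Bond=-51.6546
V0=33.0912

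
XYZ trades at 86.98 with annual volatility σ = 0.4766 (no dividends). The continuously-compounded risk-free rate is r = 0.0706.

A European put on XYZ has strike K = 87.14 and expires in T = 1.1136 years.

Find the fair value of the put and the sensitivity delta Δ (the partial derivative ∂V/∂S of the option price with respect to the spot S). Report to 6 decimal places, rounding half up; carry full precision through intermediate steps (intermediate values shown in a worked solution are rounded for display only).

σ√T = 0.4766·√1.1136 = 0.502943
d₁ = (ln(S/K) + (r+σ²/2)T) / (σ√T) = (ln(86.98/87.14) + (0.0706+0.4766²/2)·1.1136) / 0.502943 = (-0.001838 + 0.205096) / 0.502943 = 0.404138
d₂ = d₁ − σ√T = 0.404138 − 0.502943 = -0.098805
e^{−rT} = 0.924391
N(−d₁) = 0.343056,  N(−d₂) = 0.539354
Put price V = K·e^{−rT}·N(−d₂) − S·N(−d₁) = 43.445701 − 29.838992 = 13.606709
Δ = −N(−d₁) = -0.343056

price = 13.606709
Δ = -0.343056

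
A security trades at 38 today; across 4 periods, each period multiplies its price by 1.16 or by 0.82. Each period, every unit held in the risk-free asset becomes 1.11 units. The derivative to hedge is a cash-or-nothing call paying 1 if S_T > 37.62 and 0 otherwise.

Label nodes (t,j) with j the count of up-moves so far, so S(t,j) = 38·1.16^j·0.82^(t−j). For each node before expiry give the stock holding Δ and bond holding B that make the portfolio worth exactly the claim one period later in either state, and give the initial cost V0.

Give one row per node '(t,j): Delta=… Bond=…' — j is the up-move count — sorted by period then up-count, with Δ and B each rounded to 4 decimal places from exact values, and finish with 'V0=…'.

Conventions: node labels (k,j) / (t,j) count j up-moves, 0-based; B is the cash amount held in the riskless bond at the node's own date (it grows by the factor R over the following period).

Since d<R<u, set p* = (R−d)/(u−d) = 0.8529; price each node as the discounted p*-expectation of its children.
Terminal payoffs: V(4,0)=0.0000, V(4,1)=0.0000, V(4,2)=0.0000, V(4,3)=1.0000, V(4,4)=1.0000
Node (3,0) S=20.9520: V=(p*·0.0000+(1−p*)·0.0000)/1.11=0.0000; Δ=(0.0000−0.0000)/(24.3043−17.1806)=0.0000; B=V−Δ·S=0.0000
Node (3,1) S=29.6394: V=(p*·0.0000+(1−p*)·0.0000)/1.11=0.0000; Δ=(0.0000−0.0000)/(34.3817−24.3043)=0.0000; B=V−Δ·S=0.0000
Node (3,2) S=41.9289: V=(p*·1.0000+(1−p*)·0.0000)/1.11=0.7684; Δ=(1.0000−0.0000)/(48.6375−34.3817)=0.0701; B=V−Δ·S=-2.1728
Node (3,3) S=59.3140: V=(p*·1.0000+(1−p*)·1.0000)/1.11=0.9009; Δ=(1.0000−1.0000)/(68.8043−48.6375)=0.0000; B=V−Δ·S=0.9009
Node (2,0) S=25.5512: V=(p*·0.0000+(1−p*)·0.0000)/1.11=0.0000; Δ=(0.0000−0.0000)/(29.6394−20.9520)=0.0000; B=V−Δ·S=0.0000
Node (2,1) S=36.1456: V=(p*·0.7684+(1−p*)·0.0000)/1.11=0.5905; Δ=(0.7684−0.0000)/(41.9289−29.6394)=0.0625; B=V−Δ·S=-1.6696
Node (2,2) S=51.1328: V=(p*·0.9009+(1−p*)·0.7684)/1.11=0.7941; Δ=(0.9009−0.7684)/(59.3140−41.9289)=0.0076; B=V−Δ·S=0.4044
Node (1,0) S=31.1600: V=(p*·0.5905+(1−p*)·0.0000)/1.11=0.4537; Δ=(0.5905−0.0000)/(36.1456−25.5512)=0.0557; B=V−Δ·S=-1.2829
Node (1,1) S=44.0800: V=(p*·0.7941+(1−p*)·0.5905)/1.11=0.6884; Δ=(0.7941−0.5905)/(51.1328−36.1456)=0.0136; B=V−Δ·S=0.0896
Node (0,0) S=38.0000: V=(p*·0.6884+(1−p*)·0.4537)/1.11=0.5891; Δ=(0.6884−0.4537)/(44.0800−31.1600)=0.0182; B=V−Δ·S=-0.1012
Verification: the root portfolio costs Δ(0,0)·S0 + B(0,0) = 0.5891, matching V0.

(0,0): Delta=0.0182 Bond=-0.1012
(1,0): Delta=0.0557 Bond=-1.2829
(1,1): Delta=0.0136 Bond=0.0896
(2,0): Delta=0.0000 Bond=0.0000
(2,1): Delta=0.0625 Bond=-1.6696
(2,2): Delta=0.0076 Bond=0.4044
(3,0): Delta=0.0000 Bond=0.0000
(3,1): Delta=0.0000 Bond=0.0000
(3,2): Delta=0.0701 Bond=-2.1728
(3,3): Delta=0.0000 Bond=0.9009
V0=0.5891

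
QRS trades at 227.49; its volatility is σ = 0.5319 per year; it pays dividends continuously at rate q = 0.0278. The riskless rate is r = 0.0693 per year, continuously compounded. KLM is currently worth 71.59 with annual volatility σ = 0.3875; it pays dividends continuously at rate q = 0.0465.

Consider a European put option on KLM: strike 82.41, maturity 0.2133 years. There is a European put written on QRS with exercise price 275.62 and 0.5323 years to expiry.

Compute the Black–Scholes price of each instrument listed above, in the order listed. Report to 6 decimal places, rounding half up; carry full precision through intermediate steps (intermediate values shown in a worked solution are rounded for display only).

[KLM put K=82.41]
σ√T = 0.3875·√0.2133 = 0.178965
d₁ = (ln(S/K) + (r−q+σ²/2)T) / (σ√T) = (ln(71.59/82.41) + (0.0693−0.0465+0.3875²/2)·0.2133) / 0.178965 = (-0.140751 + 0.020877) / 0.178965 = -0.669820
d₂ = d₁ − σ√T = -0.669820 − 0.178965 = -0.848784
e^{−rT} = 0.985327
e^{−qT} = 0.990131
N(−d₁) = 0.748514,  N(−d₂) = 0.801999
price = K·e^{−rT}·N(−d₂) − S·e^{−qT}·N(−d₁) = 65.122984 − 53.057223 = 12.065761
[QRS put K=275.62]
σ√T = 0.5319·√0.5323 = 0.388068
d₁ = (ln(S/K) + (r−q+σ²/2)T) / (σ√T) = (ln(227.49/275.62) + (0.0693−0.0278+0.5319²/2)·0.5323) / 0.388068 = (-0.191917 + 0.097389) / 0.388068 = -0.243586
d₂ = d₁ − σ√T = -0.243586 − 0.388068 = -0.631654
e^{−rT} = 0.963784
e^{−qT} = 0.985311
N(−d₁) = 0.596224,  N(−d₂) = 0.736193
price = K·e^{−rT}·N(−d₂) − S·e^{−qT}·N(−d₁) = 195.561010 − 133.642679 = 61.918330

price(KLM put K=82.41) = 12.065761
price(QRS put K=275.62) = 61.918330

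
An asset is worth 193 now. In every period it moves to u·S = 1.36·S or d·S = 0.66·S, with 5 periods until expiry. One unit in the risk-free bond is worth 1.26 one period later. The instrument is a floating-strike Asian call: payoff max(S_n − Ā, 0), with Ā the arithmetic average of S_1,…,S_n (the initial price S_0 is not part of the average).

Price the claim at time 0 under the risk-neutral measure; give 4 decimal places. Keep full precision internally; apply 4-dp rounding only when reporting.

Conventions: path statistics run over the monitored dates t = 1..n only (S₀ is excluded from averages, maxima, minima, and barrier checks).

price = 66.2565

Under the martingale measure an up-move has probability p* = 0.8571; value the claim as the probability-weighted average of per-path payoffs, discounted 5 periods at R = 1.26.
Enumerate all 2^5 = 32 price paths (U = up ×1.36, D = down ×0.66); each path with k up-moves has probability p*^k·(1−p*)^(5−k).
DDDDD: Ā=65.5458, payoff=0.0000, prob=0.000059
UDDDD: Ā=135.0640, payoff=0.0000, prob=0.000357
DUDDD: Ā=108.0440, payoff=0.0000, prob=0.000357
UUDDD: Ā=222.6361, payoff=0.0000, prob=0.002142
DDUDD: Ā=90.2108, payoff=0.0000, prob=0.000357
UDUDD: Ā=185.8889, payoff=0.0000, prob=0.002142
DUUDD: Ā=158.8689, payoff=0.0000, prob=0.002142
UUUDD: Ā=327.3662, payoff=0.0000, prob=0.012852
DDDUD: Ā=78.4409, payoff=0.0000, prob=0.000357
UDDUD: Ā=161.6357, payoff=0.0000, prob=0.002142
DUDUD: Ā=134.6157, payoff=0.0000, prob=0.002142
UUDUD: Ā=277.3900, payoff=0.0000, prob=0.012852
DDUUD: Ā=116.7825, payoff=0.0000, prob=0.002142
UDUUD: Ā=240.6428, payoff=0.0000, prob=0.012852
DUUUD: Ā=213.6228, payoff=0.0000, prob=0.012852
UUUUD: Ā=440.1924, payoff=0.0000, prob=0.077111
DDDDU: Ā=70.6727, payoff=0.0000, prob=0.000357
UDDDU: Ā=145.6287, payoff=0.0000, prob=0.002142
DUDDU: Ā=118.6087, payoff=0.0000, prob=0.002142
UUDDU: Ā=244.4057, payoff=0.0000, prob=0.012852
DDUDU: Ā=100.7755, payoff=1.8528, prob=0.002142
UDUDU: Ā=207.6585, payoff=3.8179, prob=0.012852
DUUDU: Ā=180.6385, payoff=30.8379, prob=0.012852
UUUDU: Ā=372.2248, payoff=63.5447, prob=0.077111
DDDUU: Ā=89.0055, payoff=13.6227, prob=0.002142
UDDUU: Ā=183.4054, payoff=28.0710, prob=0.012852
DUDUU: Ā=156.3854, payoff=55.0910, prob=0.012852
UUDUU: Ā=322.2486, payoff=113.5209, prob=0.077111
DDUUU: Ā=138.5522, payoff=72.9242, prob=0.012852
UDUUU: Ā=285.5014, payoff=150.2681, prob=0.077111
DUUUU: Ā=258.4814, payoff=177.2881, prob=0.077111
UUUUU: Ā=532.6284, payoff=365.3210, prob=0.462664
Price = Σ prob·payoff / R^5 = 210.417272 / 3.175797 = 66.2565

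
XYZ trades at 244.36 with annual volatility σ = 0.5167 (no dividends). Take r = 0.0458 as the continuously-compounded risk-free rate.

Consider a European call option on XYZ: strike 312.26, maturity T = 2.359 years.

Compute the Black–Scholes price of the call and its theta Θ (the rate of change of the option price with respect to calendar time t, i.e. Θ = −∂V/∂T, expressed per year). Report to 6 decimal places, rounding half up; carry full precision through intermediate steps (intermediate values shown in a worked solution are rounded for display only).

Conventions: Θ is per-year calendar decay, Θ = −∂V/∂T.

σ√T = 0.5167·√2.359 = 0.793601
d₁ = (ln(S/K) + (r+σ²/2)T) / (σ√T) = (ln(244.36/312.26) + (0.0458+0.5167²/2)·2.359) / 0.793601 = (-0.245194 + 0.422944) / 0.793601 = 0.223979
d₂ = d₁ − σ√T = 0.223979 − 0.793601 = -0.569622
e^{−rT} = 0.897590
N(d₁) = 0.588613,  N(d₂) = 0.284467
Call price V = S·N(d₁) − K·e^{−rT}·N(d₂) = 143.833531 − 79.730789 = 64.102742
φ(d₁) = (1/√(2π))·e^{−d₁²/2} = 0.389060
Θ = −S·φ(d₁)·σ/(2√T) − r·K·e^{−rT}·N(d₂) = −15.991571 − 3.651670 = -19.643241

price = 64.102742
Θ = -19.643241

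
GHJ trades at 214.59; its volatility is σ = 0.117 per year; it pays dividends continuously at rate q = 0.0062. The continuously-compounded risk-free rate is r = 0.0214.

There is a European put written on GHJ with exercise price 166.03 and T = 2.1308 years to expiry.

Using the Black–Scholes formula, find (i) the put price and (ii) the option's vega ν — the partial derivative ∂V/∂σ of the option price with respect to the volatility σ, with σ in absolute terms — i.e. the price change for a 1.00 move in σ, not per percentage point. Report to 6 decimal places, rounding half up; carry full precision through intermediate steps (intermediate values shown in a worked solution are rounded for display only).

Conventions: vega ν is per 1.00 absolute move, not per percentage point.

price = 0.582324
ν = 25.419503

σ√T = 0.117·√2.1308 = 0.170788
d₁ = (ln(S/K) + (r−q+σ²/2)T) / (σ√T) = (ln(214.59/166.03) + (0.0214−0.0062+0.117²/2)·2.1308) / 0.170788 = (0.256561 + 0.046972) / 0.170788 = 1.777252
d₂ = d₁ − σ√T = 1.777252 − 0.170788 = 1.606464
e^{−rT} = 0.955425
e^{−qT} = 0.986876
N(−d₁) = 0.037763,  N(−d₂) = 0.054086
Put price V = K·e^{−rT}·N(−d₂) − S·e^{−qT}·N(−d₁) = 8.579623 − 7.997299 = 0.582324
φ(d₁) = (1/√(2π))·e^{−d₁²/2} = 0.082229
ν = S·e^{−qT}·φ(d₁)·√T = 25.419503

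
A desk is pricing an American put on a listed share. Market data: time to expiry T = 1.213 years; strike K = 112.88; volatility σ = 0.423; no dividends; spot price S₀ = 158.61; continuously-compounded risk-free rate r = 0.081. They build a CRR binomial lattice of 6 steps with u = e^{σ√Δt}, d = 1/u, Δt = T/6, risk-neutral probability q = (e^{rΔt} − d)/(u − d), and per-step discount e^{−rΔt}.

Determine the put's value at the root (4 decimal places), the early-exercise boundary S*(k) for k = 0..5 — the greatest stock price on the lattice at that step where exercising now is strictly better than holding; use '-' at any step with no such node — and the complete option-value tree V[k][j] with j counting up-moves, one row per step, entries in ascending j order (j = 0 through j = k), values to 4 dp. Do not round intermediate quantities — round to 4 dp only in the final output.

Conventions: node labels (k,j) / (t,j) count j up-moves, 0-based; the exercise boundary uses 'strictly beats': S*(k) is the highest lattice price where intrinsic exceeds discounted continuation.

price = 5.7337
boundary = - - - - 74.1193 89.6460
tree:
5.7337
9.6575 1.9333
15.8975 3.6320 0.2698
25.3746 6.7868 0.5438 0.0000
38.7607 12.6034 1.0962 0.0000 0.0000
51.5983 23.2340 2.2098 0.0000 0.0000 0.0000
62.2123 38.7607 4.4547 0.0000 0.0000 0.0000 0.0000

Δt=0.20217  u=1.20948  d=0.82680  q=0.49574  discount=0.98376
step 6 (expiry): payoffs max(K−S,0) = 62.2123 38.7607 4.4547 0.0000 0.0000 0.0000 0.0000
step 5: (k=5,j=0): S=61.2817, K−S=51.5983, hold=49.7648 ⇒ V=51.5983 exercise | (k=5,j=1): S=89.6460, K−S=23.2340, hold=21.4006 ⇒ V=23.2340 exercise | (k=5,j=2): S=131.1386, K−S=0.0000, hold=2.2098 ⇒ V=2.2098 continue | (k=5,j=3): S=191.8362, K−S=0.0000, hold=0.0000 ⇒ V=0.0000 continue | (k=5,j=4): S=280.6275, K−S=0.0000, hold=0.0000 ⇒ V=0.0000 continue | (k=5,j=5): S=410.5159, K−S=0.0000, hold=0.0000 ⇒ V=0.0000 continue  boundary S*=89.6460
step 4: (k=4,j=0): S=74.1193, K−S=38.7607, hold=36.9273 ⇒ V=38.7607 exercise | (k=4,j=1): S=108.4253, K−S=4.4547, hold=12.6034 ⇒ V=12.6034 continue | (k=4,j=2): S=158.6100, K−S=0.0000, hold=1.0962 ⇒ V=1.0962 continue | (k=4,j=3): S=232.0226, K−S=0.0000, hold=0.0000 ⇒ V=0.0000 continue | (k=4,j=4): S=339.4143, K−S=0.0000, hold=0.0000 ⇒ V=0.0000 continue  boundary S*=74.1193
step 3: (k=3,j=0): S=89.6460, K−S=23.2340, hold=25.3746 ⇒ V=25.3746 continue | (k=3,j=1): S=131.1386, K−S=0.0000, hold=6.7868 ⇒ V=6.7868 continue | (k=3,j=2): S=191.8362, K−S=0.0000, hold=0.5438 ⇒ V=0.5438 continue | (k=3,j=3): S=280.6275, K−S=0.0000, hold=0.0000 ⇒ V=0.0000 continue  boundary S*=-
step 2: (k=2,j=0): S=108.4253, K−S=4.4547, hold=15.8975 ⇒ V=15.8975 continue | (k=2,j=1): S=158.6100, K−S=0.0000, hold=3.6320 ⇒ V=3.6320 continue | (k=2,j=2): S=232.0226, K−S=0.0000, hold=0.2698 ⇒ V=0.2698 continue  boundary S*=-
step 1: (k=1,j=0): S=131.1386, K−S=0.0000, hold=9.6575 ⇒ V=9.6575 continue | (k=1,j=1): S=191.8362, K−S=0.0000, hold=1.9333 ⇒ V=1.9333 continue  boundary S*=-
step 0: (k=0,j=0): S=158.6100, K−S=0.0000, hold=5.7337 ⇒ V=5.7337 continue  boundary S*=-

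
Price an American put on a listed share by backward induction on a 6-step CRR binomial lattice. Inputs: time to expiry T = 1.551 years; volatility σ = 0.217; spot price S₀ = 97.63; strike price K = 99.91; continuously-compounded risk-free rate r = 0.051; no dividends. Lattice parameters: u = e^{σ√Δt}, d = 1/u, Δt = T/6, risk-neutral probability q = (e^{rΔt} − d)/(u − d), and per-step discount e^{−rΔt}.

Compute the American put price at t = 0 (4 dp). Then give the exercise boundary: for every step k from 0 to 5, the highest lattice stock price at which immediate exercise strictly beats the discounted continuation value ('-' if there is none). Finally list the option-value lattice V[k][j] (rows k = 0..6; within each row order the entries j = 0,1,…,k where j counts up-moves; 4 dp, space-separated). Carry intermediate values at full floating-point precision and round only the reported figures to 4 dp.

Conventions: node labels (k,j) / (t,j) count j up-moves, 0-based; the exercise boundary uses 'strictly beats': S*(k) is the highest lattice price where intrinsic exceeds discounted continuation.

price = 8.8174
boundary = - - 78.2984 70.1193 78.2984 87.4315
tree:
8.8174
14.0683 4.4266
21.6116 7.7954 1.5789
29.7907 13.2880 3.1668 0.2240
37.1154 21.6116 6.3105 0.4854 0.0000
43.6750 29.7907 12.4785 1.0520 0.0000 0.0000
49.5493 37.1154 21.6116 2.2800 0.0000 0.0000 0.0000

Δt=0.25850, u=1.11665, d=0.89554, q=0.53247, disc=e^(-rΔt)=0.98690
k=6 terminal: V=max(K-S,0) → 49.5493 37.1154 21.6116 2.2800 0.0000 0.0000 0.0000
k=5: j=0 S=56.2350 intr=43.6750 cont=42.3665 V=43.6750[EX]; j=1 S=70.1193 intr=29.7907 cont=28.4822 V=29.7907[EX]; j=2 S=87.4315 intr=12.4785 cont=11.1700 V=12.4785[EX]; j=3 S=109.0181 intr=0.0000 cont=1.0520 V=1.0520[hold]; j=4 S=135.9344 intr=0.0000 cont=0.0000 V=0.0000[hold]; j=5 S=169.4962 intr=0.0000 cont=0.0000 V=0.0000[hold]  S*(5)=87.4315
k=4: j=0 S=62.7946 intr=37.1154 cont=35.8069 V=37.1154[EX]; j=1 S=78.2984 intr=21.6116 cont=20.3031 V=21.6116[EX]; j=2 S=97.6300 intr=2.2800 cont=6.3105 V=6.3105[hold]; j=3 S=121.7346 intr=0.0000 cont=0.4854 V=0.4854[hold]; j=4 S=151.7905 intr=0.0000 cont=0.0000 V=0.0000[hold]  S*(4)=78.2984
k=3: j=0 S=70.1193 intr=29.7907 cont=28.4822 V=29.7907[EX]; j=1 S=87.4315 intr=12.4785 cont=13.2880 V=13.2880[hold]; j=2 S=109.0181 intr=0.0000 cont=3.1668 V=3.1668[hold]; j=3 S=135.9344 intr=0.0000 cont=0.2240 V=0.2240[hold]  S*(3)=70.1193
k=2: j=0 S=78.2984 intr=21.6116 cont=20.7285 V=21.6116[EX]; j=1 S=97.6300 intr=2.2800 cont=7.7954 V=7.7954[hold]; j=2 S=121.7346 intr=0.0000 cont=1.5789 V=1.5789[hold]  S*(2)=78.2984
k=1: j=0 S=87.4315 intr=12.4785 cont=14.0683 V=14.0683[hold]; j=1 S=109.0181 intr=0.0000 cont=4.4266 V=4.4266[hold]  S*(1)=-
k=0: j=0 S=97.6300 intr=2.2800 cont=8.8174 V=8.8174[hold]  S*(0)=-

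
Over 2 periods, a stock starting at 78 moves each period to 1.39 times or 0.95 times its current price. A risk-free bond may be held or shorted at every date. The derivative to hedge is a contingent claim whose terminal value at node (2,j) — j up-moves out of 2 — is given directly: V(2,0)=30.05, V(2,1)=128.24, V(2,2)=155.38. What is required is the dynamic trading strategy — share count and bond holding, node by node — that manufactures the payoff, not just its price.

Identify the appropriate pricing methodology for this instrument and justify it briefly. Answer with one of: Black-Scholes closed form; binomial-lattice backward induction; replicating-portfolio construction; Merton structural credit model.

framework: replicating-portfolio construction

Key observation: a price alone would not answer the question — the per-node share/bond construction on the spot-78, 1.39/0.95 tree is required, and only the replicating-portfolio method yields it.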